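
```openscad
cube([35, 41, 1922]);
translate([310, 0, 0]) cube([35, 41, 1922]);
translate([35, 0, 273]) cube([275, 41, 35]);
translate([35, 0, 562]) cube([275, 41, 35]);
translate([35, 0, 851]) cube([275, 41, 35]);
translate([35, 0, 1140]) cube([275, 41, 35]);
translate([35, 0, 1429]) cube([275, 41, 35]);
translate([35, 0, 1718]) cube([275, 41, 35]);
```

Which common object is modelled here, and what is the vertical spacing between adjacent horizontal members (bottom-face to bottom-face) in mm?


A ladder. The rung spacing is 289 mm.

Two tall 35×41 posts with 6 short bars between them — a ladder. Adjacent rungs sit at z = 273 and z = 562, so the spacing is 562 − 273 = 289 mm.


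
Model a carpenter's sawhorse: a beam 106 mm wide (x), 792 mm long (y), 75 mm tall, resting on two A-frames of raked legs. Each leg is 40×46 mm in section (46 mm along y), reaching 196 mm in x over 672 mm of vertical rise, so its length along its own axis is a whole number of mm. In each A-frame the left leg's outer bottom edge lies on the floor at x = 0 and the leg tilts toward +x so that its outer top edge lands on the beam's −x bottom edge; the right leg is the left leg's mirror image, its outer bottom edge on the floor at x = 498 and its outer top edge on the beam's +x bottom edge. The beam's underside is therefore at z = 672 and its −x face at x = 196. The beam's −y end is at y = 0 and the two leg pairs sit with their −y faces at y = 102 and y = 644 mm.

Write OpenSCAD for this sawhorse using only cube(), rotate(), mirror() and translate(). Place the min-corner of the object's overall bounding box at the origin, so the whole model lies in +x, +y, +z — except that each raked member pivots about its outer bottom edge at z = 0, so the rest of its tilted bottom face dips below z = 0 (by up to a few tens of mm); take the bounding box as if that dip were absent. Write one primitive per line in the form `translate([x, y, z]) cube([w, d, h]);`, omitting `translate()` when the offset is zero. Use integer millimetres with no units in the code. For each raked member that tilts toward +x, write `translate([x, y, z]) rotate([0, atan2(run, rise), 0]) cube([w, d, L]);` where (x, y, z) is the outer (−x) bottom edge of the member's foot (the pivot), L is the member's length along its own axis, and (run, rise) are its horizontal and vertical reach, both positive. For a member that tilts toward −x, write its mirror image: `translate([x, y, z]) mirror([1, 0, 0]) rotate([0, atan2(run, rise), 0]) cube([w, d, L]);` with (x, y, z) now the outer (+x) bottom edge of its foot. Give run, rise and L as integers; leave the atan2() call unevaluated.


translate([196, 0, 672]) cube([106, 792, 75]);
translate([0, 102, 0]) rotate([0, atan2(196, 672), 0]) cube([40, 46, 700]);
translate([498, 102, 0]) mirror([1, 0, 0]) rotate([0, atan2(196, 672), 0]) cube([40, 46, 700]);
translate([0, 644, 0]) rotate([0, atan2(196, 672), 0]) cube([40, 46, 700]);
translate([498, 644, 0]) mirror([1, 0, 0]) rotate([0, atan2(196, 672), 0]) cube([40, 46, 700]);


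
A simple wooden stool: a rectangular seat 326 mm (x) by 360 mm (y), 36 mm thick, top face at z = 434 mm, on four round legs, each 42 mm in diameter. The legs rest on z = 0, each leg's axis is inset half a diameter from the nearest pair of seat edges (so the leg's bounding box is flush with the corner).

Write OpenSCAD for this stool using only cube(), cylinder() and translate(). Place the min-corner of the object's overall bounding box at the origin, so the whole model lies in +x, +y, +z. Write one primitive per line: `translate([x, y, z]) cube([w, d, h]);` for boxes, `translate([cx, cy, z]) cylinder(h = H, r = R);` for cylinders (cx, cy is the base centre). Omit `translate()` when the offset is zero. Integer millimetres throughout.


// leg_h = 434 - 36 = 398
translate([0, 0, 398]) cube([326, 360, 36]);
translate([21, 21, 0]) cylinder(h = 398, r = 21);
translate([305, 21, 0]) cylinder(h = 398, r = 21);
translate([21, 339, 0]) cylinder(h = 398, r = 21);
translate([305, 339, 0]) cylinder(h = 398, r = 21);


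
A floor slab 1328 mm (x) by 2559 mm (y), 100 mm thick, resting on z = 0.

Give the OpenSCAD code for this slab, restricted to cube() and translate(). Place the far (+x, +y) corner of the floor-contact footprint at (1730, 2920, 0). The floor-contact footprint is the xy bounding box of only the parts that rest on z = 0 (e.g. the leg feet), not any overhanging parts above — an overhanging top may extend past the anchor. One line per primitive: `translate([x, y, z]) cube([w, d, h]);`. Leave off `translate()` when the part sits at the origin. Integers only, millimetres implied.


translate([402, 361, 0]) cube([1328, 2559, 100]);


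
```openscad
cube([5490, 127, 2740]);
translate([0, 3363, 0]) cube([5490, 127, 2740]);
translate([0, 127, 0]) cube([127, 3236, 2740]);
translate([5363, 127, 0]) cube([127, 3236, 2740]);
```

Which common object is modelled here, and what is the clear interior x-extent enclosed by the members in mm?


A house (or room) frame. The interior width is 5236 mm.

Four 2740 mm walls enclosing a rectangle with no floor or roof — a room or house frame. Outside width is 5490 mm and wall thickness is 127 mm, so the interior width is 5490 − 2 × 127 = 5236 mm.


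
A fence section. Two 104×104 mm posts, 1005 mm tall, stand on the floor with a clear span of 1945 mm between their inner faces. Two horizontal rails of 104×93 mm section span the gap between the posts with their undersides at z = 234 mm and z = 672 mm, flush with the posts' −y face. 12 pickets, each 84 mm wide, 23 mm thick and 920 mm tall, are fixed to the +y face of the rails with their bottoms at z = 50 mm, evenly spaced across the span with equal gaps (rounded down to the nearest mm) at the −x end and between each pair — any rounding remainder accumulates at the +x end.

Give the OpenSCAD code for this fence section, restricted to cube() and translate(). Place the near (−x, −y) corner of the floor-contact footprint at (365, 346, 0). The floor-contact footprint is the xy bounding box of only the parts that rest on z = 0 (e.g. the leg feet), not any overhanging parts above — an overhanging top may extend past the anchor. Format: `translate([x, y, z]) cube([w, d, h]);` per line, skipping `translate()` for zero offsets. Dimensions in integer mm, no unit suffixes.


translate([365, 346, 0]) cube([104, 104, 1005]);
translate([2414, 346, 0]) cube([104, 104, 1005]);
translate([469, 346, 234]) cube([1945, 104, 93]);
translate([469, 346, 672]) cube([1945, 104, 93]);
translate([541, 450, 50]) cube([84, 23, 920]);
translate([697, 450, 50]) cube([84, 23, 920]);
translate([853, 450, 50]) cube([84, 23, 920]);
translate([1009, 450, 50]) cube([84, 23, 920]);
translate([1165, 450, 50]) cube([84, 23, 920]);
translate([1321, 450, 50]) cube([84, 23, 920]);
translate([1477, 450, 50]) cube([84, 23, 920]);
translate([1633, 450, 50]) cube([84, 23, 920]);
translate([1789, 450, 50]) cube([84, 23, 920]);
translate([1945, 450, 50]) cube([84, 23, 920]);
translate([2101, 450, 50]) cube([84, 23, 920]);
translate([2257, 450, 50]) cube([84, 23, 920]);


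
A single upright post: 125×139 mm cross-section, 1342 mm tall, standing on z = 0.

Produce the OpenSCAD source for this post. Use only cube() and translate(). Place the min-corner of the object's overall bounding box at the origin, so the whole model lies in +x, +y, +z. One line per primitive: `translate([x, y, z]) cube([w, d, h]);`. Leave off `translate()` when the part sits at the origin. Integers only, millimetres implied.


cube([125, 139, 1342]);


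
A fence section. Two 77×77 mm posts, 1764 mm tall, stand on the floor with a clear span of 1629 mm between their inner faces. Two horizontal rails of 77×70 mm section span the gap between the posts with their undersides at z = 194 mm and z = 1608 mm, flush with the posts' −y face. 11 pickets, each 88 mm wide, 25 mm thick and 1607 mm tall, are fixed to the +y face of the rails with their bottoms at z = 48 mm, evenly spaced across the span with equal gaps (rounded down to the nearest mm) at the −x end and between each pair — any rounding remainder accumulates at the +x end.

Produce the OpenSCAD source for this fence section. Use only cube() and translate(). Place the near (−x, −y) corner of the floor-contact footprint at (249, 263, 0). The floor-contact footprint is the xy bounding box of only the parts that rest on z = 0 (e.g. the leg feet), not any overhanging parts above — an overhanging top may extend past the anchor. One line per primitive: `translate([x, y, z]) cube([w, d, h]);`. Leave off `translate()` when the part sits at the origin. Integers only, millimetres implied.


translate([249, 263, 0]) cube([77, 77, 1764]);
translate([1955, 263, 0]) cube([77, 77, 1764]);
translate([326, 263, 194]) cube([1629, 77, 70]);
translate([326, 263, 1608]) cube([1629, 77, 70]);
translate([381, 340, 48]) cube([88, 25, 1607]);
translate([524, 340, 48]) cube([88, 25, 1607]);
translate([667, 340, 48]) cube([88, 25, 1607]);
translate([810, 340, 48]) cube([88, 25, 1607]);
translate([953, 340, 48]) cube([88, 25, 1607]);
translate([1096, 340, 48]) cube([88, 25, 1607]);
translate([1239, 340, 48]) cube([88, 25, 1607]);
translate([1382, 340, 48]) cube([88, 25, 1607]);
translate([1525, 340, 48]) cube([88, 25, 1607]);
translate([1668, 340, 48]) cube([88, 25, 1607]);
translate([1811, 340, 48]) cube([88, 25, 1607]);


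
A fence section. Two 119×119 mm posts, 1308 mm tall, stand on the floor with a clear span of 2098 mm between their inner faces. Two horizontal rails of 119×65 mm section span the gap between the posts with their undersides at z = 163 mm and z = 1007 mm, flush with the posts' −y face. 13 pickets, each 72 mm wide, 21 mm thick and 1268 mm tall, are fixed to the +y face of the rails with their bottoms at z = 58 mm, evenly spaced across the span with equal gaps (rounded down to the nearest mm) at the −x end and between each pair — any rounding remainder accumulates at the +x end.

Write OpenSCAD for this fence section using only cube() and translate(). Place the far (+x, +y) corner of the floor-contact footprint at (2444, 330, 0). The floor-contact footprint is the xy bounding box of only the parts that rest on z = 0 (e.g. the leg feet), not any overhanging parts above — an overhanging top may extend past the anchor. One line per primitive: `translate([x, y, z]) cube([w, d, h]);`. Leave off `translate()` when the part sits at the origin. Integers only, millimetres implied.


translate([108, 211, 0]) cube([119, 119, 1308]);
translate([2325, 211, 0]) cube([119, 119, 1308]);
translate([227, 211, 163]) cube([2098, 119, 65]);
translate([227, 211, 1007]) cube([2098, 119, 65]);
translate([310, 330, 58]) cube([72, 21, 1268]);
translate([465, 330, 58]) cube([72, 21, 1268]);
translate([620, 330, 58]) cube([72, 21, 1268]);
translate([775, 330, 58]) cube([72, 21, 1268]);
translate([930, 330, 58]) cube([72, 21, 1268]);
translate([1085, 330, 58]) cube([72, 21, 1268]);
translate([1240, 330, 58]) cube([72, 21, 1268]);
translate([1395, 330, 58]) cube([72, 21, 1268]);
translate([1550, 330, 58]) cube([72, 21, 1268]);
translate([1705, 330, 58]) cube([72, 21, 1268]);
translate([1860, 330, 58]) cube([72, 21, 1268]);
translate([2015, 330, 58]) cube([72, 21, 1268]);
translate([2170, 330, 58]) cube([72, 21, 1268]);


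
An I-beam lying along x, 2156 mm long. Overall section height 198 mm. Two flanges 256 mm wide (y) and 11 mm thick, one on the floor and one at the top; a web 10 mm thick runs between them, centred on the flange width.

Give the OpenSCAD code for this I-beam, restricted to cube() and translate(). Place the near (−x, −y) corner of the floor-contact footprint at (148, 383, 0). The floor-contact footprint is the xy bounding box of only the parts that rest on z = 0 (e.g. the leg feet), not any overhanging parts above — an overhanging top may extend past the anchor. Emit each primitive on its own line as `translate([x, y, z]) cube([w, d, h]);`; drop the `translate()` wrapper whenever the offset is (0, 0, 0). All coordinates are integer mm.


translate([148, 383, 0]) cube([2156, 256, 11]);
translate([148, 506, 11]) cube([2156, 10, 176]);
translate([148, 383, 187]) cube([2156, 256, 11]);


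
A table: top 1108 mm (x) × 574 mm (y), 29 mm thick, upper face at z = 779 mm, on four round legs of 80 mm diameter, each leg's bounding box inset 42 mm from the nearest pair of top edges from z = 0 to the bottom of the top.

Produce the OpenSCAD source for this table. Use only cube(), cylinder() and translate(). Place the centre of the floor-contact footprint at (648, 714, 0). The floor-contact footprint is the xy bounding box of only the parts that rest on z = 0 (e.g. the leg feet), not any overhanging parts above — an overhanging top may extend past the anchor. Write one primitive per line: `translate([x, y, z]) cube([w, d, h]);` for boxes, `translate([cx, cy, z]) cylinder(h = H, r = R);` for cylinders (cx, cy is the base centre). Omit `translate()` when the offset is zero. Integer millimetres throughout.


translate([94, 427, 750]) cube([1108, 574, 29]);
translate([176, 509, 0]) cylinder(h = 750, r = 40);
translate([1120, 509, 0]) cylinder(h = 750, r = 40);
translate([176, 919, 0]) cylinder(h = 750, r = 40);
translate([1120, 919, 0]) cylinder(h = 750, r = 40);


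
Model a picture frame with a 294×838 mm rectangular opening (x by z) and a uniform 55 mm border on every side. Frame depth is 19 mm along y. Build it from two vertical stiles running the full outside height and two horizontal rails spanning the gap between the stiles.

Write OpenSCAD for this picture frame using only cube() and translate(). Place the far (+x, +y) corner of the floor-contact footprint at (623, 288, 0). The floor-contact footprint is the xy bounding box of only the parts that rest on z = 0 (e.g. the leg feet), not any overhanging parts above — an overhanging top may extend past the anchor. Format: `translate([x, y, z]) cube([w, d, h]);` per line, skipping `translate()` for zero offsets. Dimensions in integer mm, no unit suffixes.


translate([219, 269, 0]) cube([55, 19, 948]);
translate([568, 269, 0]) cube([55, 19, 948]);
translate([274, 269, 0]) cube([294, 19, 55]);
translate([274, 269, 893]) cube([294, 19, 55]);


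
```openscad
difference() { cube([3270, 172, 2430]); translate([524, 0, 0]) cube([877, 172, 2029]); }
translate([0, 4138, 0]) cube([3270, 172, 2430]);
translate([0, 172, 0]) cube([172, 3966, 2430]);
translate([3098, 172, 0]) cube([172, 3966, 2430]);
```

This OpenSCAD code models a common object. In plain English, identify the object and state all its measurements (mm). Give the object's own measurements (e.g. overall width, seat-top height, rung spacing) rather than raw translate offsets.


A single room: four walls, each 2430 mm tall and 172 mm thick, enclosing an outside footprint 3270×4310 mm (x × y), no floor or roof. The front and back walls (−y and +y sides) run the full x-width; the side walls fit between their inner faces. A door opening 877 mm wide and 2029 mm tall is cut through the front wall from the floor up, its −x edge 524 mm from the wall's −x end.


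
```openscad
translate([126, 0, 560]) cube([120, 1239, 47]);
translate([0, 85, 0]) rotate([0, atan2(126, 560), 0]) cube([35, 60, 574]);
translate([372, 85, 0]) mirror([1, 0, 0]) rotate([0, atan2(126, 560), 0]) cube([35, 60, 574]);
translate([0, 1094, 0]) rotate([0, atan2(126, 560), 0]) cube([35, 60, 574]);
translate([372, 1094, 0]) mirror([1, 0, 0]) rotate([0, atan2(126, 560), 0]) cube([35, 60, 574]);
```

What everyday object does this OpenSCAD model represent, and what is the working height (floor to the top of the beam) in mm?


A sawhorse. The overall height is 607 mm.

A beam across two mirrored pairs of raked legs — a sawhorse. The beam's underside is at z = 560 (matching the legs' vertical rise in atan2(126, 560)) and the beam is 47 mm tall, so its top is at 560 + 47 = 607 mm. The raked legs top out at the beam's underside, so that is the highest point.


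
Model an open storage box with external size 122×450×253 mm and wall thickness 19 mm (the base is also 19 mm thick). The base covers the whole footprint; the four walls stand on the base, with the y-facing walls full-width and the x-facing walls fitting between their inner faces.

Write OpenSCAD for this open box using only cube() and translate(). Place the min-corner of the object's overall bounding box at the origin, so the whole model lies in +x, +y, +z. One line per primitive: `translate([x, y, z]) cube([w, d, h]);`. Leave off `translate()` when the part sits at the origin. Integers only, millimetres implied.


cube([122, 450, 19]);
translate([0, 0, 19]) cube([122, 19, 234]);
translate([0, 431, 19]) cube([122, 19, 234]);
translate([0, 19, 19]) cube([19, 412, 234]);
translate([103, 19, 19]) cube([19, 412, 234]);


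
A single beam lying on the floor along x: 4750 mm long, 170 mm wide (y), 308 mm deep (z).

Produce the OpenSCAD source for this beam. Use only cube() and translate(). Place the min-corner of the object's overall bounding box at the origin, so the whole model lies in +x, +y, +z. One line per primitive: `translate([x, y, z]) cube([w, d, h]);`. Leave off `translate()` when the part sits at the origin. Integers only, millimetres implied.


cube([4750, 170, 308]);


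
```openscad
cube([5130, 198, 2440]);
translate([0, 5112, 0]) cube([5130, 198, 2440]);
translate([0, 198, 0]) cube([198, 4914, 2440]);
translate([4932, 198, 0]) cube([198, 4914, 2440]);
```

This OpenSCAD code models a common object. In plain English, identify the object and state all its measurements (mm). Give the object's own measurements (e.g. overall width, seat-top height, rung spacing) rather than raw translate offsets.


The wall frame of a small rectangular building: four walls, each 2440 mm tall and 198 mm thick, enclosing a footprint 5130 mm (x) by 5310 mm (y) outside-to-outside, with no floor or roof. The front and back walls (the −y and +y sides) span the full width; the two side walls fit between them.


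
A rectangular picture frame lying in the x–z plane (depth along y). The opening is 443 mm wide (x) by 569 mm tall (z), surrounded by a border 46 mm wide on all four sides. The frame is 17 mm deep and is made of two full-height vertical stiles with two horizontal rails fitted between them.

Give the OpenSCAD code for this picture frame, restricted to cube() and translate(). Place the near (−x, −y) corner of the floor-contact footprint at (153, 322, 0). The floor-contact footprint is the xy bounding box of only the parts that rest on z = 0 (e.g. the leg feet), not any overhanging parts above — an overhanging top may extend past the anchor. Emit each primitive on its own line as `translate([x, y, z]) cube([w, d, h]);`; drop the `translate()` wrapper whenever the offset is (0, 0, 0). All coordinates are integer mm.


translate([153, 322, 0]) cube([46, 17, 661]);
translate([642, 322, 0]) cube([46, 17, 661]);
translate([199, 322, 0]) cube([443, 17, 46]);
translate([199, 322, 615]) cube([443, 17, 46]);


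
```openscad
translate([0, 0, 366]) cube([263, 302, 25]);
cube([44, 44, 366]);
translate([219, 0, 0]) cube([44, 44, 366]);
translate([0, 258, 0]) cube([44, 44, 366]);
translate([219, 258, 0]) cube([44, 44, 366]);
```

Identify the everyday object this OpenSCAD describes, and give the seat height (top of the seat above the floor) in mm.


A stool. The seat height is 391 mm.

A 263×302×25 slab at z = 366 on four corner posts — a stool. The seat top is 366 + 25 = 391 mm.


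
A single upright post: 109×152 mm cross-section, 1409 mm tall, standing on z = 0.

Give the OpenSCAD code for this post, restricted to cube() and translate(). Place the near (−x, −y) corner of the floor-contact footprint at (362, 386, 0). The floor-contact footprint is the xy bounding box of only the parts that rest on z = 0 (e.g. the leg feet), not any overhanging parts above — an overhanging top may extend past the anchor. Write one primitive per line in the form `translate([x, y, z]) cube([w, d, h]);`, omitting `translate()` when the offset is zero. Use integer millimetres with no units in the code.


translate([362, 386, 0]) cube([109, 152, 1409]);


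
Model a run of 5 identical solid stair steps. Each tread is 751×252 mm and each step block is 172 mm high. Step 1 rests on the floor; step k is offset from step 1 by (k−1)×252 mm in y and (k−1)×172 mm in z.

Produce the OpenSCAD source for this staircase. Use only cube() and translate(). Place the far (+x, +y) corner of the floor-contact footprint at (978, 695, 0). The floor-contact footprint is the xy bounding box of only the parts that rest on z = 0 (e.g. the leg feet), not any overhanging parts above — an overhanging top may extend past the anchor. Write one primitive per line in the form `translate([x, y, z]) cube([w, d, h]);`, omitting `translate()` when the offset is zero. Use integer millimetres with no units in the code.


translate([227, 443, 0]) cube([751, 252, 172]);
translate([227, 695, 172]) cube([751, 252, 172]);
translate([227, 947, 344]) cube([751, 252, 172]);
translate([227, 1199, 516]) cube([751, 252, 172]);
translate([227, 1451, 688]) cube([751, 252, 172]);


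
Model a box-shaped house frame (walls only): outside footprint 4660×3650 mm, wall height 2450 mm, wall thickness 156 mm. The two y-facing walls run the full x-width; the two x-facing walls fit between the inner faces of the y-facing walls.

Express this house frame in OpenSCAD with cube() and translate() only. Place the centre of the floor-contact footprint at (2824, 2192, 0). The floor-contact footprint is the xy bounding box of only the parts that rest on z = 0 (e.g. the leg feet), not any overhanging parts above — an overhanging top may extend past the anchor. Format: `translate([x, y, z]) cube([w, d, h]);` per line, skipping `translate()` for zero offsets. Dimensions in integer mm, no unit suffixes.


translate([494, 367, 0]) cube([4660, 156, 2450]);
translate([494, 3861, 0]) cube([4660, 156, 2450]);
translate([494, 523, 0]) cube([156, 3338, 2450]);
translate([4998, 523, 0]) cube([156, 3338, 2450]);


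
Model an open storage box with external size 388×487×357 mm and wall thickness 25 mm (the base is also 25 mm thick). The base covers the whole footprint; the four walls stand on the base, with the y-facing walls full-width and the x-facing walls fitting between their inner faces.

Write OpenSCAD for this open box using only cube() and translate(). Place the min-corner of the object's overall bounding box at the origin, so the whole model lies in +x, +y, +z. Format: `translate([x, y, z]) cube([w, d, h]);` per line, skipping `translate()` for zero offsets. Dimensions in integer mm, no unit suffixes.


cube([388, 487, 25]);
translate([0, 0, 25]) cube([388, 25, 332]);
translate([0, 462, 25]) cube([388, 25, 332]);
translate([0, 25, 25]) cube([25, 437, 332]);
translate([363, 25, 25]) cube([25, 437, 332]);


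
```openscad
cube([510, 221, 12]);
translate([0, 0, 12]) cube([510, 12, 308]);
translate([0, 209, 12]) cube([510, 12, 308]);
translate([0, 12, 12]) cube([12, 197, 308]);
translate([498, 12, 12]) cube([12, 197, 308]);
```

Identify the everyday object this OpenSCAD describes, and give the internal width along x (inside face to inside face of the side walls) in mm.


An open box. The internal width is 486 mm.

A 510×221 base slab with four walls standing on it — an open box. The base is 510 mm wide and the walls are 12 mm thick, so the internal width is 510 − 2 × 12 = 486 mm.


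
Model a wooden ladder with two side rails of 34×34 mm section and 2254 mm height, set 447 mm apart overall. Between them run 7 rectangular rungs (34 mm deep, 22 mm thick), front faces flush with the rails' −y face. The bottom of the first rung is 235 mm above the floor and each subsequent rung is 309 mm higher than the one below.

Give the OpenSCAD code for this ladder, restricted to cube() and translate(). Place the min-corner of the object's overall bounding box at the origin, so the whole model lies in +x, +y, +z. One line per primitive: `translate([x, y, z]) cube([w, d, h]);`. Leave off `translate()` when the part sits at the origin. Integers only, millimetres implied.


cube([34, 34, 2254]);
translate([413, 0, 0]) cube([34, 34, 2254]);
translate([34, 0, 235]) cube([379, 34, 22]);
translate([34, 0, 544]) cube([379, 34, 22]);
translate([34, 0, 853]) cube([379, 34, 22]);
translate([34, 0, 1162]) cube([379, 34, 22]);
translate([34, 0, 1471]) cube([379, 34, 22]);
translate([34, 0, 1780]) cube([379, 34, 22]);
translate([34, 0, 2089]) cube([379, 34, 22]);


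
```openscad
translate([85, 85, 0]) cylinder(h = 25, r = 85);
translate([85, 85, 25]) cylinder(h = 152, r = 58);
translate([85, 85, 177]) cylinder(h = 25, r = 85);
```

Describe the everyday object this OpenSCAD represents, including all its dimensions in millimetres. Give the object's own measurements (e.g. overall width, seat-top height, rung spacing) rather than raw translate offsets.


A spool: two coaxial disc flanges of radius 85 mm and thickness 25 mm, joined by a core cylinder of radius 58 mm and height 152 mm. The lower flange rests on z = 0 and the three cylinders share a vertical axis.


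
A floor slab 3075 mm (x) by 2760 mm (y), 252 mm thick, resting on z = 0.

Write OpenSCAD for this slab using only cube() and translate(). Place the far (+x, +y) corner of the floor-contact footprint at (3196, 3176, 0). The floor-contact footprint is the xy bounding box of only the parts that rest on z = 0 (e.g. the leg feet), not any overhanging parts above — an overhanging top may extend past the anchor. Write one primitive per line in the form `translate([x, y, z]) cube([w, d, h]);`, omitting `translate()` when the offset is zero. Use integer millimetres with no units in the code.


translate([121, 416, 0]) cube([3075, 2760, 252]);


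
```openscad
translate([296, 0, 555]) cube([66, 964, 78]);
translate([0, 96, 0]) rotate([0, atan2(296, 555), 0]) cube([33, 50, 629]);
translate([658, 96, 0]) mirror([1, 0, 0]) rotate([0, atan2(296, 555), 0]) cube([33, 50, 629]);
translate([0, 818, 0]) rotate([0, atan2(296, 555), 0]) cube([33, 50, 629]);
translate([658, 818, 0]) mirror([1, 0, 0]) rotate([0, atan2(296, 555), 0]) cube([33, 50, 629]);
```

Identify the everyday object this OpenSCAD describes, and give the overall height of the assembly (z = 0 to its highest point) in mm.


A sawhorse. The overall height is 633 mm.

A beam across two mirrored pairs of raked legs — a sawhorse. The beam's underside is at z = 555 (matching the legs' vertical rise in atan2(296, 555)) and the beam is 78 mm tall, so its top is at 555 + 78 = 633 mm. The raked legs top out at the beam's underside, so that is the highest point.


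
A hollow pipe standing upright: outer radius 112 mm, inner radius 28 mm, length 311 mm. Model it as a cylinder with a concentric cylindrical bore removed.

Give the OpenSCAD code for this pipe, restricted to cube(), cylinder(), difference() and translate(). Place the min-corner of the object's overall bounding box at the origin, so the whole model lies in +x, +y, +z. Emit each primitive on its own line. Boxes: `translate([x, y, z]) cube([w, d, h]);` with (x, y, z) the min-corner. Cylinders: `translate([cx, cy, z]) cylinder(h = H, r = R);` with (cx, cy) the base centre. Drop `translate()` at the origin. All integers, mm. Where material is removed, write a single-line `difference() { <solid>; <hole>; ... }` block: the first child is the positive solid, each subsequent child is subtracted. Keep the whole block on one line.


difference() { translate([112, 112, 0]) cylinder(h = 311, r = 112); translate([112, 112, 0]) cylinder(h = 311, r = 28); }


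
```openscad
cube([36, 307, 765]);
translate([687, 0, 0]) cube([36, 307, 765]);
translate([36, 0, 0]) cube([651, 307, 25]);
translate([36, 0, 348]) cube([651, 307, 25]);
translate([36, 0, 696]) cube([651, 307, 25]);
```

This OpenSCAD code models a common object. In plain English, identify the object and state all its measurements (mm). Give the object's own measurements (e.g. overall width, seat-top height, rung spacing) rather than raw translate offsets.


An open bookshelf. Two side panels, each 36 mm thick, 307 mm deep and 765 mm tall, stand 723 mm apart (outside-to-outside). Between them sit 3 shelves, each 25 mm thick and 307 mm deep, spanning the full gap between the sides. The bottom shelf rests on the floor (its underside at z = 0) and the clear gap between one shelf's top and the next shelf's underside is 323 mm.


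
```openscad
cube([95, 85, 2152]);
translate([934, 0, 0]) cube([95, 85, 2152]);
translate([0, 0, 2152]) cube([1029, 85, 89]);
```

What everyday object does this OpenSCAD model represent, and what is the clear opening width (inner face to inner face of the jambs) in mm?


A door frame. The clear opening width is 839 mm.

Two 2152 mm tall posts with a header on top — a door frame. The left jamb is 95 mm wide at x = 0; the right jamb starts at x = 934. The clear opening is 934 − 95 = 839 mm.


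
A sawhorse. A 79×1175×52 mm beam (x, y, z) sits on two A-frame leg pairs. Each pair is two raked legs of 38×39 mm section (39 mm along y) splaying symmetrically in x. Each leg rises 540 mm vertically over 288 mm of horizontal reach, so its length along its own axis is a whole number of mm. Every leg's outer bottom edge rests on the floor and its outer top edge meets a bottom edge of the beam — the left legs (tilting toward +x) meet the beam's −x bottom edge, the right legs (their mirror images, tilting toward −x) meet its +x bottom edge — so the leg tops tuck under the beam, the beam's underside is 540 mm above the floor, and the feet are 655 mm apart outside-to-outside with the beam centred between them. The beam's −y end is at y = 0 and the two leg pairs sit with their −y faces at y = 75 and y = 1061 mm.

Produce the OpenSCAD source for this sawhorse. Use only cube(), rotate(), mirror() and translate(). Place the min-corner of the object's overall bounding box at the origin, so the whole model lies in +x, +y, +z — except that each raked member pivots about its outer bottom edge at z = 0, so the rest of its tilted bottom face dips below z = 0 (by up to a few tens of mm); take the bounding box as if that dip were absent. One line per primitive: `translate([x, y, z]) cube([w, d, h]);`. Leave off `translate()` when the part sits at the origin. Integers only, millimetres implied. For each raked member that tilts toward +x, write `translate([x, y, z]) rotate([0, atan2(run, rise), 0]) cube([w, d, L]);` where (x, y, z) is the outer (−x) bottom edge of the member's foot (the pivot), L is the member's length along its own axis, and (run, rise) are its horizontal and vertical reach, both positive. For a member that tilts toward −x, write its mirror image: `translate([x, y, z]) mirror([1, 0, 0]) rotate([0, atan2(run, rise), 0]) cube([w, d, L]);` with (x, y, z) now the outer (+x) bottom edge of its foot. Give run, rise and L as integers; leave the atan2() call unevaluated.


// leg length = √(288² + 540²) = 612
// right-leg outer foot x = 2·288 + 79 = 655
// beam min-corner = (288, 0, 540)
translate([288, 0, 540]) cube([79, 1175, 52]);
translate([0, 75, 0]) rotate([0, atan2(288, 540), 0]) cube([38, 39, 612]);
translate([655, 75, 0]) mirror([1, 0, 0]) rotate([0, atan2(288, 540), 0]) cube([38, 39, 612]);
translate([0, 1061, 0]) rotate([0, atan2(288, 540), 0]) cube([38, 39, 612]);
translate([655, 1061, 0]) mirror([1, 0, 0]) rotate([0, atan2(288, 540), 0]) cube([38, 39, 612]);


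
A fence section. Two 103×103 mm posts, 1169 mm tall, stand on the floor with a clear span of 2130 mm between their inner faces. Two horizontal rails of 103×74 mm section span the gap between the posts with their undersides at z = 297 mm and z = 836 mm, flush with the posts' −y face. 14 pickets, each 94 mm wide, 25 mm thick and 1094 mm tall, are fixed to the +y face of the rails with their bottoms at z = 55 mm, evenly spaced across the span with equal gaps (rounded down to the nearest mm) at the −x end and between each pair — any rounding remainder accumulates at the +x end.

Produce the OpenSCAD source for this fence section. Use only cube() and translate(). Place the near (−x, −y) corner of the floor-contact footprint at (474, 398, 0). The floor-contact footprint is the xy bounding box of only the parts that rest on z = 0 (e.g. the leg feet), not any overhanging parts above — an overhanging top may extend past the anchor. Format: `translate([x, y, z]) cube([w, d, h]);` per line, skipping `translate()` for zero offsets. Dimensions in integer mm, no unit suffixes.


translate([474, 398, 0]) cube([103, 103, 1169]);
translate([2707, 398, 0]) cube([103, 103, 1169]);
translate([577, 398, 297]) cube([2130, 103, 74]);
translate([577, 398, 836]) cube([2130, 103, 74]);
translate([631, 501, 55]) cube([94, 25, 1094]);
translate([779, 501, 55]) cube([94, 25, 1094]);
translate([927, 501, 55]) cube([94, 25, 1094]);
translate([1075, 501, 55]) cube([94, 25, 1094]);
translate([1223, 501, 55]) cube([94, 25, 1094]);
translate([1371, 501, 55]) cube([94, 25, 1094]);
translate([1519, 501, 55]) cube([94, 25, 1094]);
translate([1667, 501, 55]) cube([94, 25, 1094]);
translate([1815, 501, 55]) cube([94, 25, 1094]);
translate([1963, 501, 55]) cube([94, 25, 1094]);
translate([2111, 501, 55]) cube([94, 25, 1094]);
translate([2259, 501, 55]) cube([94, 25, 1094]);
translate([2407, 501, 55]) cube([94, 25, 1094]);
translate([2555, 501, 55]) cube([94, 25, 1094]);


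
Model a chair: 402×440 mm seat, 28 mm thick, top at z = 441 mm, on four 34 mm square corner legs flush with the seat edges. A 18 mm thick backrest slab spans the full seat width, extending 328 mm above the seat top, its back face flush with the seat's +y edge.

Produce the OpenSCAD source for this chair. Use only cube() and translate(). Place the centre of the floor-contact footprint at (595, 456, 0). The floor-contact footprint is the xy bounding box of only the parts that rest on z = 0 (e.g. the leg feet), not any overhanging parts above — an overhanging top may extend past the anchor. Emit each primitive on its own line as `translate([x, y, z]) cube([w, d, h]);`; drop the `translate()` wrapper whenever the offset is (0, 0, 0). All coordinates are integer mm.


translate([394, 236, 413]) cube([402, 440, 28]);
translate([394, 236, 0]) cube([34, 34, 413]);
translate([762, 236, 0]) cube([34, 34, 413]);
translate([394, 642, 0]) cube([34, 34, 413]);
translate([762, 642, 0]) cube([34, 34, 413]);
translate([394, 658, 441]) cube([402, 18, 328]);


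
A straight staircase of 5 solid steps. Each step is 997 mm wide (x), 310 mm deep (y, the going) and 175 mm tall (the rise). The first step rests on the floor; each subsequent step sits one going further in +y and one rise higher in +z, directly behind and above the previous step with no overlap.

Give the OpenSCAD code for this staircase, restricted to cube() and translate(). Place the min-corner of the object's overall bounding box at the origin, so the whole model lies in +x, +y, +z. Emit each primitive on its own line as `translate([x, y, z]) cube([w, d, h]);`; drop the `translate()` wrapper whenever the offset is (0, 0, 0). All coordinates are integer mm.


cube([997, 310, 175]);
translate([0, 310, 175]) cube([997, 310, 175]);
translate([0, 620, 350]) cube([997, 310, 175]);
translate([0, 930, 525]) cube([997, 310, 175]);
translate([0, 1240, 700]) cube([997, 310, 175]);


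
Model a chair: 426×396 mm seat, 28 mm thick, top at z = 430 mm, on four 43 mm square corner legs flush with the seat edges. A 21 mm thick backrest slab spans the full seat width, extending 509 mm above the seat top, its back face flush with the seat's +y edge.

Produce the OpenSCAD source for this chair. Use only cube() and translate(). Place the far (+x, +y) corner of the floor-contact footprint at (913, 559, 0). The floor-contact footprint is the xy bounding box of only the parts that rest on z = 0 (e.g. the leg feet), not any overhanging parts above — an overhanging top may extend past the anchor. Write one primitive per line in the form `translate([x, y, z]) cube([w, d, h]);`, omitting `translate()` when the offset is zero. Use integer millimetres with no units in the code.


translate([487, 163, 402]) cube([426, 396, 28]);
translate([487, 163, 0]) cube([43, 43, 402]);
translate([870, 163, 0]) cube([43, 43, 402]);
translate([487, 516, 0]) cube([43, 43, 402]);
translate([870, 516, 0]) cube([43, 43, 402]);
translate([487, 538, 430]) cube([426, 21, 509]);


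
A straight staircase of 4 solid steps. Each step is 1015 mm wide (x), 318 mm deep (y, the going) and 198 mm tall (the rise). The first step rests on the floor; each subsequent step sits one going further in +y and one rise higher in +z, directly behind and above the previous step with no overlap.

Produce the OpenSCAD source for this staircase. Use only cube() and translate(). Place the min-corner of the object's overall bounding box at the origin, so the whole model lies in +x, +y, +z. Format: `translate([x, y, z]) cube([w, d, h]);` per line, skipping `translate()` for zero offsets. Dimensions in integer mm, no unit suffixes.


cube([1015, 318, 198]);
translate([0, 318, 198]) cube([1015, 318, 198]);
translate([0, 636, 396]) cube([1015, 318, 198]);
translate([0, 954, 594]) cube([1015, 318, 198]);


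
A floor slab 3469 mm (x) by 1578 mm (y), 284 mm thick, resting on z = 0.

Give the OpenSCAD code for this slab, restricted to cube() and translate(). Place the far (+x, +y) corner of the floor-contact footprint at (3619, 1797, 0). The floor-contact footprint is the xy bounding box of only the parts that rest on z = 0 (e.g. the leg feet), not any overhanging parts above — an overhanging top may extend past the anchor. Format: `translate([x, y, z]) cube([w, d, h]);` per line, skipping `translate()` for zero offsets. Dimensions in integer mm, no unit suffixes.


translate([150, 219, 0]) cube([3469, 1578, 284]);


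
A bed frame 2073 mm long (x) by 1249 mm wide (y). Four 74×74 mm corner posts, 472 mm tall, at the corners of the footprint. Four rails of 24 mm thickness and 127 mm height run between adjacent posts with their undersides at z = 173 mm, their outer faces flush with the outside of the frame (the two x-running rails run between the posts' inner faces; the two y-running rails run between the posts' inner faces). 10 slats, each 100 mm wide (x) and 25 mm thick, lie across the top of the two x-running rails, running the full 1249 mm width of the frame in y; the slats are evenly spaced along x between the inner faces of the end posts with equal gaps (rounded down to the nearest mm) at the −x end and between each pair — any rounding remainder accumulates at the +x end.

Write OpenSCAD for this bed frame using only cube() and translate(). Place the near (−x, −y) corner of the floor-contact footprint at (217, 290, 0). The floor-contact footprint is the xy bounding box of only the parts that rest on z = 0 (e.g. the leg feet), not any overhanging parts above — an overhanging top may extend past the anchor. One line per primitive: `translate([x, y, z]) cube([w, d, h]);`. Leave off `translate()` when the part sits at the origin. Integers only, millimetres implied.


// slat z = rail_z + rail_h = 173 + 127 = 300
// slat gap = ⌊(1925 − 10·100) / 11⌋ = 84
translate([217, 290, 0]) cube([74, 74, 472]);
translate([217, 1465, 0]) cube([74, 74, 472]);
translate([2216, 290, 0]) cube([74, 74, 472]);
translate([2216, 1465, 0]) cube([74, 74, 472]);
translate([291, 290, 173]) cube([1925, 24, 127]);
translate([291, 1515, 173]) cube([1925, 24, 127]);
translate([217, 364, 173]) cube([24, 1101, 127]);
translate([2266, 364, 173]) cube([24, 1101, 127]);
translate([375, 290, 300]) cube([100, 1249, 25]);
translate([559, 290, 300]) cube([100, 1249, 25]);
translate([743, 290, 300]) cube([100, 1249, 25]);
translate([927, 290, 300]) cube([100, 1249, 25]);
translate([1111, 290, 300]) cube([100, 1249, 25]);
translate([1295, 290, 300]) cube([100, 1249, 25]);
translate([1479, 290, 300]) cube([100, 1249, 25]);
translate([1663, 290, 300]) cube([100, 1249, 25]);
translate([1847, 290, 300]) cube([100, 1249, 25]);
translate([2031, 290, 300]) cube([100, 1249, 25]);
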